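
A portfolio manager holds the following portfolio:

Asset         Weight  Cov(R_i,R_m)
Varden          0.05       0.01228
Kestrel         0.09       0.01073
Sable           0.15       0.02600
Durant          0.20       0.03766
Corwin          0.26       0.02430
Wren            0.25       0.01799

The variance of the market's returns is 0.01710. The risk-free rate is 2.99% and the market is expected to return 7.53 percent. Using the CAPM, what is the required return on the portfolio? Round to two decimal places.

9.32%

β_Varden = 0.01228 / 0.01710 = 0.7181
β_Kestrel = 0.01073 / 0.01710 = 0.6275
β_Sable = 0.02600 / 0.01710 = 1.5205
β_Durant = 0.03766 / 0.01710 = 2.2023
β_Corwin = 0.02430 / 0.01710 = 1.4211
β_Wren = 0.01799 / 0.01710 = 1.0520
β_P = Σ w_i β_i = 0.05×0.7181 + 0.09×0.6275 + 0.15×1.5205 + 0.20×2.2023 + 0.26×1.4211 + 0.25×1.0520 = 1.3934
MRP = 7.53% − 2.99% = 4.54%
E(R_P) = R_f + β_P × MRP = 2.99% + 1.3934 × 4.54% = 9.32%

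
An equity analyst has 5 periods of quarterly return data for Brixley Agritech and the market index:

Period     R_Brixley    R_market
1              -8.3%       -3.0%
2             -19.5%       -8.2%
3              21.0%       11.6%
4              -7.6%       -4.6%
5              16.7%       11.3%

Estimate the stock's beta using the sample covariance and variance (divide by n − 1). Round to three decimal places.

1.856

Mean R_i = (-8.3 − 19.5 + 21.0 − 7.6 + 16.7) / 5 = 0.4600%
Mean R_m = (-3.0 − 8.2 + 11.6 − 4.6 + 11.3) / 5 = 1.4200%
Σ(R_i − R̄_i)(R_m − R̄_m) = 648.8040  ⇒  Cov = 648.8040 / 4 = 162.2010
Σ(R_m − R̄_m)² = 349.5680  ⇒  Var(R_m) = 349.5680 / 4 = 87.3920
β = Cov / Var(R_m) = 162.2010 / 87.3920 = 1.8560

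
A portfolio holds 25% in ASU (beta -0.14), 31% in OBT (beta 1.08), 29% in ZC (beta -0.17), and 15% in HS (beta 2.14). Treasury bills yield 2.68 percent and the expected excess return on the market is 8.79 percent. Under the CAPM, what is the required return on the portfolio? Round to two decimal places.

7.70%

β_P = Σ w_i β_i = 0.25×-0.14 + 0.31×1.08 + 0.29×-0.17 + 0.15×2.14 = 0.5715
E(R_P) = R_f + β_P × MRP = 2.68% + 0.5715 × 8.79% = 7.70%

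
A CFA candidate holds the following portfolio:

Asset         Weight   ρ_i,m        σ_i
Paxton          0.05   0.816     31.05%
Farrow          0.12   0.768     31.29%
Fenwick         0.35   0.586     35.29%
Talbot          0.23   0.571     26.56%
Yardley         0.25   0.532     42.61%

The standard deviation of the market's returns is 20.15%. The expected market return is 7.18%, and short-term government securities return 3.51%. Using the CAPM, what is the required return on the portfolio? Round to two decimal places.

β_Paxton = 0.816 × 31.05% / 20.15% = 1.2574
β_Farrow = 0.768 × 31.29% / 20.15% = 1.1926
β_Fenwick = 0.586 × 35.29% / 20.15% = 1.0263
β_Talbot = 0.571 × 26.56% / 20.15% = 0.7526
β_Yardley = 0.532 × 42.61% / 20.15% = 1.1250
β_P = Σ w_i β_i = 0.05×1.2574 + 0.12×1.1926 + 0.35×1.0263 + 0.23×0.7526 + 0.25×1.1250 = 1.0195
MRP = 7.18% − 3.51% = 3.67%
E(R_P) = R_f + β_P × MRP = 3.51% + 1.0195 × 3.67% = 7.25%

7.25%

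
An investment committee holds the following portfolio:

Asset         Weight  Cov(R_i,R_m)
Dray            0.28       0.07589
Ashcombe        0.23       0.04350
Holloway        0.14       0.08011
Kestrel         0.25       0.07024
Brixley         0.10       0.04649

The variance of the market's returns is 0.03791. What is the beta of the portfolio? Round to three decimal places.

1.706

β_Dray = 0.07589 / 0.03791 = 2.0018
β_Ashcombe = 0.04350 / 0.03791 = 1.1475
β_Holloway = 0.08011 / 0.03791 = 2.1132
β_Kestrel = 0.07024 / 0.03791 = 1.8528
β_Brixley = 0.04649 / 0.03791 = 1.2263
β_P = Σ w_i β_i = 0.28×2.0018 + 0.23×1.1475 + 0.14×2.1132 + 0.25×1.8528 + 0.10×1.2263 = 1.7061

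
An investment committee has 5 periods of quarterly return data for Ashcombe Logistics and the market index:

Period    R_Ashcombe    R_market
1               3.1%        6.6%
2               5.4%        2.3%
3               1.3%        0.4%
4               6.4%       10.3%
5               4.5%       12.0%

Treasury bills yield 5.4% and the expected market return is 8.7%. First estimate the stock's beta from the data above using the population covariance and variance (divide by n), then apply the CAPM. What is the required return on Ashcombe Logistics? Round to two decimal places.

6.15%

Mean R_i = (3.1 + 5.4 + 1.3 + 6.4 + 4.5) / 5 = 4.1400%
Mean R_m = (6.6 + 2.3 + 0.4 + 10.3 + 12.0) / 5 = 6.3200%
Σ(R_i − R̄_i)(R_m − R̄_m) = 22.4960  ⇒  Cov = 22.4960 / 5 = 4.4992
Σ(R_m − R̄_m)² = 99.3880  ⇒  Var(R_m) = 99.3880 / 5 = 19.8776
β = Cov / Var(R_m) = 4.4992 / 19.8776 = 0.2263
MRP = 8.7% − 5.4% = 3.30%
E(R) = R_f + β × MRP = 5.4% + 0.2263 × 3.3% = 6.15%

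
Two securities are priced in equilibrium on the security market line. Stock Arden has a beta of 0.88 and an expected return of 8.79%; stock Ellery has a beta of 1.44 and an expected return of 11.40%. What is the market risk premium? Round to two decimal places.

4.66%

Both satisfy E(R) = R_f + β·MRP, so the slope of the SML is
MRP = (11.40% − 8.79%) / (1.44 − 0.88) = 2.61% / 0.56 = 4.6607%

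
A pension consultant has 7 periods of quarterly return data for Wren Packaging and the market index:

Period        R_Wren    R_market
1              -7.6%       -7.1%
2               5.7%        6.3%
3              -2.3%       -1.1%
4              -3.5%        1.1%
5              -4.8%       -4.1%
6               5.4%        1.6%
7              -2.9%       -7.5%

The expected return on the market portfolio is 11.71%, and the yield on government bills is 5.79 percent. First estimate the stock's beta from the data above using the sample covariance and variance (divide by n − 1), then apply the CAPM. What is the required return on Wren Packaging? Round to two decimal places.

10.60%

Mean R_i = (-7.6 + 5.7 − 2.3 − 3.5 − 4.8 + 5.4 − 2.9) / 7 = -1.4286%
Mean R_m = (-7.1 + 6.3 − 1.1 + 1.1 − 4.1 + 1.6 − 7.5) / 7 = -1.5429%
Σ(R_i − R̄_i)(R_m − R̄_m) = 123.1914  ⇒  Cov = 123.1914 / 6 = 20.5319
Σ(R_m − R̄_m)² = 151.4771  ⇒  Var(R_m) = 151.4771 / 6 = 25.2462
β = Cov / Var(R_m) = 20.5319 / 25.2462 = 0.8133
MRP = 11.71% − 5.79% = 5.92%
E(R) = R_f + β × MRP = 5.79% + 0.8133 × 5.92% = 10.60%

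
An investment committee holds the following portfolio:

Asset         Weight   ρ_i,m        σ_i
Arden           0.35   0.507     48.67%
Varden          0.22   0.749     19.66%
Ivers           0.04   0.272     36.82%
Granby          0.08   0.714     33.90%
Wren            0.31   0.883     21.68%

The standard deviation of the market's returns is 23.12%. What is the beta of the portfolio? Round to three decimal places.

0.871

β_Arden = 0.507 × 48.67% / 23.12% = 1.0673
β_Varden = 0.749 × 19.66% / 23.12% = 0.6369
β_Ivers = 0.272 × 36.82% / 23.12% = 0.4332
β_Granby = 0.714 × 33.90% / 23.12% = 1.0469
β_Wren = 0.883 × 21.68% / 23.12% = 0.8280
β_P = Σ w_i β_i = 0.35×1.0673 + 0.22×0.6369 + 0.04×0.4332 + 0.08×1.0469 + 0.31×0.8280 = 0.8714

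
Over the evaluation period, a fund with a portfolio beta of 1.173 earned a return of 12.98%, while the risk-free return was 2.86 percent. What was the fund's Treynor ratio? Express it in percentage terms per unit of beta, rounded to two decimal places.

8.63%

Treynor = (R_P − R_f) / β_P = (12.98% − 2.86%) / 1.1730 = 10.12% / 1.1730 = 8.63%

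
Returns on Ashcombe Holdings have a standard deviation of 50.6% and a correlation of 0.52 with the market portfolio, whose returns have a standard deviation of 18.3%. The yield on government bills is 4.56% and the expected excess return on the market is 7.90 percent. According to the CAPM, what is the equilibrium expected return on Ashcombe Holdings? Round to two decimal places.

15.92%

β = ρ × σ_i / σ_m = 0.52 × 50.6% / 18.3% = 1.4378
E(R) = 4.56% + 1.4378 × 7.90% = 15.92%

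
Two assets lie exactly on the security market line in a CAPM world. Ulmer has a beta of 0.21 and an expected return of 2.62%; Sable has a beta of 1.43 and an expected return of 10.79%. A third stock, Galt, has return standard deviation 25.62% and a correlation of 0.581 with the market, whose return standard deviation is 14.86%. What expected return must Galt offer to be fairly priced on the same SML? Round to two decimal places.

MRP = (10.79% − 2.62%) / (1.43 − 0.21) = 6.6967%
R_f = 2.62% − 0.21 × 6.6967% = 1.2137%
β_Galt = ρ·σ_i/σ_m = 0.581 × 25.62 / 14.86 = 1.0017
E(R_Galt) = R_f + β × MRP = 1.2137% + 1.0017 × 6.6967% = 7.92%

7.92%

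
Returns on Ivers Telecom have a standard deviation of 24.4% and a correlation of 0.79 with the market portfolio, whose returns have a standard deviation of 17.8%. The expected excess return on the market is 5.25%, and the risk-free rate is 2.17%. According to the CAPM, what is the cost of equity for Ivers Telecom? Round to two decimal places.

7.86%

β = ρ × σ_i / σ_m = 0.79 × 24.4% / 17.8% = 1.0829
E(R) = 2.17% + 1.0829 × 5.25% = 7.86%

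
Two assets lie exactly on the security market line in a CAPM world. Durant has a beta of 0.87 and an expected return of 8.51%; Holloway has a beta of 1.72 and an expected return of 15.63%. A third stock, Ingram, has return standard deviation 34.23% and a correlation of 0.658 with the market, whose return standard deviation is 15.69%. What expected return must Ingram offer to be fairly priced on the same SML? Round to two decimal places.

MRP = (15.63% − 8.51%) / (1.72 − 0.87) = 8.3765%
R_f = 8.51% − 0.87 × 8.3765% = 1.2224%
β_Ingram = ρ·σ_i/σ_m = 0.658 × 34.23 / 15.69 = 1.4355
E(R_Ingram) = R_f + β × MRP = 1.2224% + 1.4355 × 8.3765% = 13.25%

13.25%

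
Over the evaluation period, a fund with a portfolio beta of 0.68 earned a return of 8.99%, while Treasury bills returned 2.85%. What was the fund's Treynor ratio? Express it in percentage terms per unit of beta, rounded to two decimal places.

9.03%

Treynor = (R_P − R_f) / β_P = (8.99% − 2.85%) / 0.6800 = 6.14% / 0.6800 = 9.03%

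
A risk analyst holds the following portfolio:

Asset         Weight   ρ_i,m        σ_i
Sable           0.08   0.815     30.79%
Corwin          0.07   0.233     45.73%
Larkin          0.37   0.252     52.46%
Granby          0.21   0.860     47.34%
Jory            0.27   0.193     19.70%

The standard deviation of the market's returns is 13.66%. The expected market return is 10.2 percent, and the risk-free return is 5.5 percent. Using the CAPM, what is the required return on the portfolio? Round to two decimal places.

11.43%

β_Sable = 0.815 × 30.79% / 13.66% = 1.8370
β_Corwin = 0.233 × 45.73% / 13.66% = 0.7800
β_Larkin = 0.252 × 52.46% / 13.66% = 0.9678
β_Granby = 0.860 × 47.34% / 13.66% = 2.9804
β_Jory = 0.193 × 19.70% / 13.66% = 0.2783
β_P = Σ w_i β_i = 0.08×1.8370 + 0.07×0.7800 + 0.37×0.9678 + 0.21×2.9804 + 0.27×0.2783 = 1.2607
MRP = 10.2% − 5.5% = 4.70%
E(R_P) = R_f + β_P × MRP = 5.5% + 1.2607 × 4.7% = 11.43%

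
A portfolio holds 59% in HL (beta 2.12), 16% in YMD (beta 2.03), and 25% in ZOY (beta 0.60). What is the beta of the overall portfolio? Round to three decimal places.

1.726

β_P = Σ w_i β_i = 0.59×2.12 + 0.16×2.03 + 0.25×0.60 = 1.7256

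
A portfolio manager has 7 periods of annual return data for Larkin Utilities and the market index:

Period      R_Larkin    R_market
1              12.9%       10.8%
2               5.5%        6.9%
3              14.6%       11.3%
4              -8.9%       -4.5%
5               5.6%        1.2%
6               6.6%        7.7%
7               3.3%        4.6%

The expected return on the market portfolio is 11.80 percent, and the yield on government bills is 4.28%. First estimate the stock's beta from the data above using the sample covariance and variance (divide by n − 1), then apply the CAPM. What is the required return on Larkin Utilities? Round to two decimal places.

Mean R_i = (12.9 + 5.5 + 14.6 − 8.9 + 5.6 + 6.6 + 3.3) / 7 = 5.6571%
Mean R_m = (10.8 + 6.9 + 11.3 − 4.5 + 1.2 + 7.7 + 4.6) / 7 = 5.4286%
Σ(R_i − R̄_i)(R_m − R̄_m) = 240.0486  ⇒  Cov = 240.0486 / 6 = 40.0081
Σ(R_m − R̄_m)² = 187.7943  ⇒  Var(R_m) = 187.7943 / 6 = 31.2991
β = Cov / Var(R_m) = 40.0081 / 31.2991 = 1.2783
MRP = 11.80% − 4.28% = 7.52%
E(R) = R_f + β × MRP = 4.28% + 1.2783 × 7.52% = 13.89%

13.89%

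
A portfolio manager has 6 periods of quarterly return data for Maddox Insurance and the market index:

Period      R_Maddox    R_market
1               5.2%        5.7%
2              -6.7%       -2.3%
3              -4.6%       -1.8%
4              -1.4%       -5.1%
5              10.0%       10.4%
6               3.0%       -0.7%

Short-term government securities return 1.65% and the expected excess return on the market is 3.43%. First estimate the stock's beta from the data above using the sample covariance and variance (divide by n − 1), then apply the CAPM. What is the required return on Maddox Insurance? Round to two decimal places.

Mean R_i = (5.2 − 6.7 − 4.6 − 1.4 + 10.0 + 3.0) / 6 = 0.9167%
Mean R_m = (5.7 − 2.3 − 1.8 − 5.1 + 10.4 − 0.7) / 6 = 1.0333%
Σ(R_i − R̄_i)(R_m − R̄_m) = 156.6867  ⇒  Cov = 156.6867 / 5 = 31.3373
Σ(R_m − R̄_m)² = 169.2733  ⇒  Var(R_m) = 169.2733 / 5 = 33.8547
β = Cov / Var(R_m) = 31.3373 / 33.8547 = 0.9256
E(R) = R_f + β × MRP = 1.65% + 0.9256 × 3.43% = 4.82%

4.82%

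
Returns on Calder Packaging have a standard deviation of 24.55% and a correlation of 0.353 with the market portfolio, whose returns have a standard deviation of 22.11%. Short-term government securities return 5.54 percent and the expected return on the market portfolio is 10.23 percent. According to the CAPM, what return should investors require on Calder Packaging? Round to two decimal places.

β = ρ × σ_i / σ_m = 0.353 × 24.55% / 22.11% = 0.3920
MRP = 10.23% − 5.54% = 4.69%
E(R) = 5.54% + 0.3920 × 4.69% = 7.38%

7.38%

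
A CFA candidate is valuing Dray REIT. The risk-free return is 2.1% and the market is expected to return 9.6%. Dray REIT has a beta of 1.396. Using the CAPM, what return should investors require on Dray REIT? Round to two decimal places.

Market risk premium = E(R_m) − R_f = 9.6% − 2.1% = 7.50%
E(R) = R_f + β × MRP = 2.1% + 1.396 × 7.5% = 12.57%

12.57%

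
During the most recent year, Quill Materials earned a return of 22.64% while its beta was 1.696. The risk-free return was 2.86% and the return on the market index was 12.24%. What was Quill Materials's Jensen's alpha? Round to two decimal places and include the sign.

Market excess return = 12.24% − 2.86% = 9.38%
CAPM benchmark = R_f + β(R_m − R_f) = 2.86% + 1.696 × 9.38% = 18.76848%
α = actual − benchmark = 22.64% − 18.76848% = +3.87%

+3.87%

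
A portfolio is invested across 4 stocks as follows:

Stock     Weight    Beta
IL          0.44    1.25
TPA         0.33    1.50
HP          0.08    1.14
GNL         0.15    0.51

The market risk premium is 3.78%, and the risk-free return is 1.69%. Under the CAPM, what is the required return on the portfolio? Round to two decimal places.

β_P = Σ w_i β_i = 0.44×1.25 + 0.33×1.50 + 0.08×1.14 + 0.15×0.51 = 1.2127
E(R_P) = R_f + β_P × MRP = 1.69% + 1.2127 × 3.78% = 6.27%

6.27%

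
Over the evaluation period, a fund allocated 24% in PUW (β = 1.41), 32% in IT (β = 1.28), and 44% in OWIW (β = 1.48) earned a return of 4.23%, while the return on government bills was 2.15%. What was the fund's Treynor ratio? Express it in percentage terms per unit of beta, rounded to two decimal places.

β_P = 0.24×1.41 + 0.32×1.28 + 0.44×1.48 = 1.3992
Treynor = (R_P − R_f) / β_P = (4.23% − 2.15%) / 1.3992 = 2.08% / 1.3992 = 1.49%

1.49%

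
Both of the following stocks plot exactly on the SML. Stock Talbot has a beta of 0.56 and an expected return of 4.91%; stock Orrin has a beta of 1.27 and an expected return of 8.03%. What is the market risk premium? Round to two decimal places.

Both satisfy E(R) = R_f + β·MRP, so the slope of the SML is
MRP = (8.03% − 4.91%) / (1.27 − 0.56) = 3.12% / 0.71 = 4.3944%

4.39%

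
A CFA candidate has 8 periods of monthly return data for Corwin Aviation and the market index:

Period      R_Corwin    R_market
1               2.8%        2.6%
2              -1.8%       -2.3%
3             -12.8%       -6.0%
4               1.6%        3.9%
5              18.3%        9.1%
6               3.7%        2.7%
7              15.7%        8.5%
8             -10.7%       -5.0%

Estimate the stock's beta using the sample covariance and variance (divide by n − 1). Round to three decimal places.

Mean R_i = (2.8 − 1.8 − 12.8 + 1.6 + 18.3 + 3.7 + 15.7 − 10.7) / 8 = 2.1000%
Mean R_m = (2.6 − 2.3 − 6.0 + 3.9 + 9.1 + 2.7 + 8.5 − 5.0) / 8 = 1.6875%
Σ(R_i − R̄_i)(R_m − R̄_m) = 429.5800  ⇒  Cov = 429.5800 / 7 = 61.3686
Σ(R_m − R̄_m)² = 227.8288  ⇒  Var(R_m) = 227.8288 / 7 = 32.5470
β = Cov / Var(R_m) = 61.3686 / 32.5470 = 1.8855

1.886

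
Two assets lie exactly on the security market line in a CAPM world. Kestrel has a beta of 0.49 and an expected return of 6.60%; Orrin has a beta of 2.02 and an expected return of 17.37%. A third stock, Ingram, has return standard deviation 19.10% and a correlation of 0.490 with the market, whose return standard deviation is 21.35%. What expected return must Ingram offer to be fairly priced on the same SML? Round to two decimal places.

MRP = (17.37% − 6.60%) / (2.02 − 0.49) = 7.0392%
R_f = 6.60% − 0.49 × 7.0392% = 3.1508%
β_Ingram = ρ·σ_i/σ_m = 0.490 × 19.10 / 21.35 = 0.4384
E(R_Ingram) = R_f + β × MRP = 3.1508% + 0.4384 × 7.0392% = 6.24%

6.24%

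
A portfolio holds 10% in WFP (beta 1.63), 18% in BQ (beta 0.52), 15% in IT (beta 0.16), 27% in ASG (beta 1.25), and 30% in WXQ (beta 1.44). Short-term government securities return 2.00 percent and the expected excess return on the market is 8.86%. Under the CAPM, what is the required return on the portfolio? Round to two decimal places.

11.30%

β_P = Σ w_i β_i = 0.10×1.63 + 0.18×0.52 + 0.15×0.16 + 0.27×1.25 + 0.30×1.44 = 1.0501
E(R_P) = R_f + β_P × MRP = 2.00% + 1.0501 × 8.86% = 11.30%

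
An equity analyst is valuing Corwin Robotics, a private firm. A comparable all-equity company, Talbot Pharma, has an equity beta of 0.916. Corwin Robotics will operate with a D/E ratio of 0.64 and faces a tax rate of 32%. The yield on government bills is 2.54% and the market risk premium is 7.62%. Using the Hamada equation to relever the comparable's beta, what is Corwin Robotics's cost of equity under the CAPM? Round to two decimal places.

12.56%

β_L = β_U × [1 + (1 − t)(D/E)] = 0.916 × [1 + (1 − 0.32) × 0.64]
    = 0.916 × [1 + 0.68 × 0.64] = 0.916 × 1.4352 = 1.3146
E(R) = R_f + β_L × MRP = 2.54% + 1.3146 × 7.62% = 12.56%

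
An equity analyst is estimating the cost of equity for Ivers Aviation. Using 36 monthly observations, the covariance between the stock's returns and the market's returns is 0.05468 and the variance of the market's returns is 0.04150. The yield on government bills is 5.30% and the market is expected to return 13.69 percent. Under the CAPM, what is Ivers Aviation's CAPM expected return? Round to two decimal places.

16.35%

β = Cov(R_i, R_m) / Var(R_m) = 0.05468 / 0.04150 = 1.3176
MRP = 13.69% − 5.30% = 8.39%
E(R) = R_f + β × MRP = 5.30% + 1.3176 × 8.39% = 16.35%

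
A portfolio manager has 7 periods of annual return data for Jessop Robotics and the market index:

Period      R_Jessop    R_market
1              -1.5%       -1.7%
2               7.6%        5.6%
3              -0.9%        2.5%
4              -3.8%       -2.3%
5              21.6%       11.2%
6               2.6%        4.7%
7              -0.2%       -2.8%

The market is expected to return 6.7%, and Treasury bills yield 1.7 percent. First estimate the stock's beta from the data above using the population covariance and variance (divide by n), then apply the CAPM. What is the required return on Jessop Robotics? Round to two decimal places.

Mean R_i = (-1.5 + 7.6 − 0.9 − 3.8 + 21.6 + 2.6 − 0.2) / 7 = 3.6286%
Mean R_m = (-1.7 + 5.6 + 2.5 − 2.3 + 11.2 + 4.7 − 2.8) / 7 = 2.4571%
Σ(R_i − R̄_i)(R_m − R̄_m) = 243.8886  ⇒  Cov = 243.8886 / 7 = 34.8412
Σ(R_m − R̄_m)² = 158.8971  ⇒  Var(R_m) = 158.8971 / 7 = 22.6996
β = Cov / Var(R_m) = 34.8412 / 22.6996 = 1.5349
MRP = 6.7% − 1.7% = 5.00%
E(R) = R_f + β × MRP = 1.7% + 1.5349 × 5.0% = 9.37%

9.37%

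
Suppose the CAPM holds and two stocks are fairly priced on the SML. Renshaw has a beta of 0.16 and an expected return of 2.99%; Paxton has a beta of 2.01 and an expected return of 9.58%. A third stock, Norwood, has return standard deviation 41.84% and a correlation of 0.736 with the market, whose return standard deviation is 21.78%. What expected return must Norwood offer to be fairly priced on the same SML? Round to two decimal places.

MRP = (9.58% − 2.99%) / (2.01 − 0.16) = 3.5622%
R_f = 2.99% − 0.16 × 3.5622% = 2.4200%
β_Norwood = ρ·σ_i/σ_m = 0.736 × 41.84 / 21.78 = 1.4139
E(R_Norwood) = R_f + β × MRP = 2.4200% + 1.4139 × 3.5622% = 7.46%

7.46%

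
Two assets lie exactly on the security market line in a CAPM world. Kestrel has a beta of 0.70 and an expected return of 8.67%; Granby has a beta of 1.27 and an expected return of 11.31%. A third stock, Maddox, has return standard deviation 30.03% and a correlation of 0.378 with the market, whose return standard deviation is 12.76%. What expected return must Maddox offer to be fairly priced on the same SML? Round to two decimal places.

MRP = (11.31% − 8.67%) / (1.27 − 0.70) = 4.6316%
R_f = 8.67% − 0.70 × 4.6316% = 5.4279%
β_Maddox = ρ·σ_i/σ_m = 0.378 × 30.03 / 12.76 = 0.8896
E(R_Maddox) = R_f + β × MRP = 5.4279% + 0.8896 × 4.6316% = 9.55%

9.55%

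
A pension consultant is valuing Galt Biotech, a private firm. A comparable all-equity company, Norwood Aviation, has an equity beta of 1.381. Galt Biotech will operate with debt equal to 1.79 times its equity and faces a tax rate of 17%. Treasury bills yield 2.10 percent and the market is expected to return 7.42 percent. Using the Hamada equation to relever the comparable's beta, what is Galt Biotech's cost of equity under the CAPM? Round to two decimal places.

20.36%

β_L = β_U × [1 + (1 − t)(D/E)] = 1.381 × [1 + (1 − 0.17) × 1.79]
    = 1.381 × [1 + 0.83 × 1.79] = 1.381 × 2.4857 = 3.4328
MRP = 7.42% − 2.10% = 5.32%
E(R) = R_f + β_L × MRP = 2.10% + 3.4328 × 5.32% = 20.36%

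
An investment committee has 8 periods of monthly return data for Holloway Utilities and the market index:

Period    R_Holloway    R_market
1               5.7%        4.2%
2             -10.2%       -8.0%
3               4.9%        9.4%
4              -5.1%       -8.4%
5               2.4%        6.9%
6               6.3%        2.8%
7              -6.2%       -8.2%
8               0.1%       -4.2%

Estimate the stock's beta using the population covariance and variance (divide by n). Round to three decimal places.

0.736

Mean R_i = (5.7 − 10.2 + 4.9 − 5.1 + 2.4 + 6.3 − 6.2 + 0.1) / 8 = -0.2625%
Mean R_m = (4.2 − 8.0 + 9.4 − 8.4 + 6.9 + 2.8 − 8.2 − 4.2) / 8 = -0.6875%
Σ(R_i − R̄_i)(R_m − R̄_m) = 277.6163  ⇒  Cov = 277.6163 / 8 = 34.7020
Σ(R_m − R̄_m)² = 377.1088  ⇒  Var(R_m) = 377.1088 / 8 = 47.1386
β = Cov / Var(R_m) = 34.7020 / 47.1386 = 0.7362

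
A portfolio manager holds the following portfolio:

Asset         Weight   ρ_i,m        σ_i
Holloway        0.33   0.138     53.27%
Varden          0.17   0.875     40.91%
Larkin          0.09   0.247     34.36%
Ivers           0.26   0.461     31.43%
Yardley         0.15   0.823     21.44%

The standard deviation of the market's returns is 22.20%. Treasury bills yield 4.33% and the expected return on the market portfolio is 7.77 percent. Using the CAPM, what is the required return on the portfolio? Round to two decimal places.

β_Holloway = 0.138 × 53.27% / 22.20% = 0.3311
β_Varden = 0.875 × 40.91% / 22.20% = 1.6124
β_Larkin = 0.247 × 34.36% / 22.20% = 0.3823
β_Ivers = 0.461 × 31.43% / 22.20% = 0.6527
β_Yardley = 0.823 × 21.44% / 22.20% = 0.7948
β_P = Σ w_i β_i = 0.33×0.3311 + 0.17×1.6124 + 0.09×0.3823 + 0.26×0.6527 + 0.15×0.7948 = 0.7067
MRP = 7.77% − 4.33% = 3.44%
E(R_P) = R_f + β_P × MRP = 4.33% + 0.7067 × 3.44% = 6.76%

6.76%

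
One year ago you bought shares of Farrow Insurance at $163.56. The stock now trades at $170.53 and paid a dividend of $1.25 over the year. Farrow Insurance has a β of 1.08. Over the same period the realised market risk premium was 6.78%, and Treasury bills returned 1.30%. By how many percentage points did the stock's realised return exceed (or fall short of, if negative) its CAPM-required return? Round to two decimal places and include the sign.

Realised HPR = (P1 + D1 − P0) / P0 = (170.53 + 1.25 − 163.56) / 163.56 = 8.22 / 163.56 = 5.0257%
CAPM required = R_f + β·MRP = 1.30% + 1.08 × 6.78% = 8.6224%
α = realised − required = 5.0257% − 8.6224% = -3.60%

-3.60%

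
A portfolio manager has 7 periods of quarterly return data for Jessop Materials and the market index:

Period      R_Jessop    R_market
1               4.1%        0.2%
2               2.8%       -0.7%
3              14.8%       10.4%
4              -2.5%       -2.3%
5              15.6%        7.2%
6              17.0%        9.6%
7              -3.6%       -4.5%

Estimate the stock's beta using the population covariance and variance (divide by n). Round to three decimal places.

Mean R_i = (4.1 + 2.8 + 14.8 − 2.5 + 15.6 + 17.0 − 3.6) / 7 = 6.8857%
Mean R_m = (0.2 − 0.7 + 10.4 − 2.3 + 7.2 + 9.6 − 4.5) / 7 = 2.8429%
Σ(R_i − R̄_i)(R_m − R̄_m) = 313.2243  ⇒  Cov = 313.2243 / 7 = 44.7463
Σ(R_m − R̄_m)² = 221.6571  ⇒  Var(R_m) = 221.6571 / 7 = 31.6653
β = Cov / Var(R_m) = 44.7463 / 31.6653 = 1.4131

1.413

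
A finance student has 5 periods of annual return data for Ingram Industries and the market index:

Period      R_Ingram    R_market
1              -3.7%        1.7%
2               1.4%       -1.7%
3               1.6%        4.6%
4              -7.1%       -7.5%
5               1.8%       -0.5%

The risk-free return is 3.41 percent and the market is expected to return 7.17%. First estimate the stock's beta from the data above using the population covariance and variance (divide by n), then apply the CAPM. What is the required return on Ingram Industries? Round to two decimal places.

5.59%

Mean R_i = (-3.7 + 1.4 + 1.6 − 7.1 + 1.8) / 5 = -1.2000%
Mean R_m = (1.7 − 1.7 + 4.6 − 7.5 − 0.5) / 5 = -0.6800%
Σ(R_i − R̄_i)(R_m − R̄_m) = 46.9600  ⇒  Cov = 46.9600 / 5 = 9.3920
Σ(R_m − R̄_m)² = 81.1280  ⇒  Var(R_m) = 81.1280 / 5 = 16.2256
β = Cov / Var(R_m) = 9.3920 / 16.2256 = 0.5788
MRP = 7.17% − 3.41% = 3.76%
E(R) = R_f + β × MRP = 3.41% + 0.5788 × 3.76% = 5.59%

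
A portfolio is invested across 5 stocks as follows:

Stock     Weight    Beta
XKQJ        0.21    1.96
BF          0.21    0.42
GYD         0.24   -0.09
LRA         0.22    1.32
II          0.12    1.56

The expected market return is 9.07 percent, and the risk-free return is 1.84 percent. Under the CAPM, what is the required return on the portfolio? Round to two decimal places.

8.75%

β_P = Σ w_i β_i = 0.21×1.96 + 0.21×0.42 + 0.24×-0.09 + 0.22×1.32 + 0.12×1.56 = 0.9558
MRP = 9.07% − 1.84% = 7.23%
E(R_P) = R_f + β_P × MRP = 1.84% + 0.9558 × 7.23% = 8.75%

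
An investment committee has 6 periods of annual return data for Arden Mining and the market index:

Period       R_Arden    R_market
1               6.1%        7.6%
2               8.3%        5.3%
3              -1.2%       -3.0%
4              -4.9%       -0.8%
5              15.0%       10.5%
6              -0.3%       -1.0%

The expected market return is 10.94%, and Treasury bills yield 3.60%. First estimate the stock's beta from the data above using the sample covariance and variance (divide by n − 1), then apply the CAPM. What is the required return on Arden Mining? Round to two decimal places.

12.68%

Mean R_i = (6.1 + 8.3 − 1.2 − 4.9 + 15.0 − 0.3) / 6 = 3.8333%
Mean R_m = (7.6 + 5.3 − 3.0 − 0.8 + 10.5 − 1.0) / 6 = 3.1000%
Σ(R_i − R̄_i)(R_m − R̄_m) = 184.3700  ⇒  Cov = 184.3700 / 5 = 36.8740
Σ(R_m − R̄_m)² = 149.0800  ⇒  Var(R_m) = 149.0800 / 5 = 29.8160
β = Cov / Var(R_m) = 36.8740 / 29.8160 = 1.2367
MRP = 10.94% − 3.60% = 7.34%
E(R) = R_f + β × MRP = 3.60% + 1.2367 × 7.34% = 12.68%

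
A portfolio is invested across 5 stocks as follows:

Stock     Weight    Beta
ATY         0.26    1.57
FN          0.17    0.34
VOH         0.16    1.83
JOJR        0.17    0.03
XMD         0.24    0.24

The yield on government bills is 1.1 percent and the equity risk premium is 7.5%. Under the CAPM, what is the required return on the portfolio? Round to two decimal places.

β_P = Σ w_i β_i = 0.26×1.57 + 0.17×0.34 + 0.16×1.83 + 0.17×0.03 + 0.24×0.24 = 0.8215
E(R_P) = R_f + β_P × MRP = 1.1% + 0.8215 × 7.5% = 7.26%

7.26%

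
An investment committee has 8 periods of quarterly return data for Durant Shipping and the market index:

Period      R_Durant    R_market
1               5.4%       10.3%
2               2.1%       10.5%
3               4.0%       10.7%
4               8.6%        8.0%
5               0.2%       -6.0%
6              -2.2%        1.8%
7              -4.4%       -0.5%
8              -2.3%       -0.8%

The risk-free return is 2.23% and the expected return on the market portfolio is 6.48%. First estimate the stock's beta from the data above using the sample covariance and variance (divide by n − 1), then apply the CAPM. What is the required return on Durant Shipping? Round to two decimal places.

Mean R_i = (5.4 + 2.1 + 4.0 + 8.6 + 0.2 − 2.2 − 4.4 − 2.3) / 8 = 1.4250%
Mean R_m = (10.3 + 10.5 + 10.7 + 8.0 − 6.0 + 1.8 − 0.5 − 0.8) / 8 = 4.2500%
Σ(R_i − R̄_i)(R_m − R̄_m) = 139.7000  ⇒  Cov = 139.7000 / 7 = 19.9571
Σ(R_m − R̄_m)² = 290.4600  ⇒  Var(R_m) = 290.4600 / 7 = 41.4943
β = Cov / Var(R_m) = 19.9571 / 41.4943 = 0.4810
MRP = 6.48% − 2.23% = 4.25%
E(R) = R_f + β × MRP = 2.23% + 0.4810 × 4.25% = 4.27%

4.27%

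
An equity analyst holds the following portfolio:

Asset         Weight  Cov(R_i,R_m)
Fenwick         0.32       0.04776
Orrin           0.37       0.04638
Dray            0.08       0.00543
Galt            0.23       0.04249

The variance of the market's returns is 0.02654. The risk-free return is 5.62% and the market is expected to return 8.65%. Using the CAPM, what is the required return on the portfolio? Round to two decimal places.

10.49%

β_Fenwick = 0.04776 / 0.02654 = 1.7995
β_Orrin = 0.04638 / 0.02654 = 1.7476
β_Dray = 0.00543 / 0.02654 = 0.2046
β_Galt = 0.04249 / 0.02654 = 1.6010
β_P = Σ w_i β_i = 0.32×1.7995 + 0.37×1.7476 + 0.08×0.2046 + 0.23×1.6010 = 1.6071
MRP = 8.65% − 5.62% = 3.03%
E(R_P) = R_f + β_P × MRP = 5.62% + 1.6071 × 3.03% = 10.49%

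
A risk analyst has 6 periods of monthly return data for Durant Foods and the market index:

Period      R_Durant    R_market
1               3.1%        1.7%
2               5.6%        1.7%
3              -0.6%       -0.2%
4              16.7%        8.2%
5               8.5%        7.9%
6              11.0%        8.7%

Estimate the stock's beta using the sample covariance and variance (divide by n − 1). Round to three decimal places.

Mean R_i = (3.1 + 5.6 − 0.6 + 16.7 + 8.5 + 11.0) / 6 = 7.3833%
Mean R_m = (1.7 + 1.7 − 0.2 + 8.2 + 7.9 + 8.7) / 6 = 4.6667%
Σ(R_i − R̄_i)(R_m − R̄_m) = 107.9667  ⇒  Cov = 107.9667 / 5 = 21.5933
Σ(R_m − R̄_m)² = 80.4933  ⇒  Var(R_m) = 80.4933 / 5 = 16.0987
β = Cov / Var(R_m) = 21.5933 / 16.0987 = 1.3413

1.341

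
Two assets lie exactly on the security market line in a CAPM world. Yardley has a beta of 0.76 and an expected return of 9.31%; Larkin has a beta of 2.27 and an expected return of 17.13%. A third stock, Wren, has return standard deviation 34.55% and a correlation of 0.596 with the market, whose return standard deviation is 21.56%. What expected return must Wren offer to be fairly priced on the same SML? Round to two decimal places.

MRP = (17.13% − 9.31%) / (2.27 − 0.76) = 5.1788%
R_f = 9.31% − 0.76 × 5.1788% = 5.3741%
β_Wren = ρ·σ_i/σ_m = 0.596 × 34.55 / 21.56 = 0.9551
E(R_Wren) = R_f + β × MRP = 5.3741% + 0.9551 × 5.1788% = 10.32%

10.32%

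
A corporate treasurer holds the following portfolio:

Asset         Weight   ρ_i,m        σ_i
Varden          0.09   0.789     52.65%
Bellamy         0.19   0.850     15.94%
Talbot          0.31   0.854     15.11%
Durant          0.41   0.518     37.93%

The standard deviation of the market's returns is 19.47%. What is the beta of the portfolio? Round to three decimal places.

0.943

β_Varden = 0.789 × 52.65% / 19.47% = 2.1336
β_Bellamy = 0.850 × 15.94% / 19.47% = 0.6959
β_Talbot = 0.854 × 15.11% / 19.47% = 0.6628
β_Durant = 0.518 × 37.93% / 19.47% = 1.0091
β_P = Σ w_i β_i = 0.09×2.1336 + 0.19×0.6959 + 0.31×0.6628 + 0.41×1.0091 = 0.9434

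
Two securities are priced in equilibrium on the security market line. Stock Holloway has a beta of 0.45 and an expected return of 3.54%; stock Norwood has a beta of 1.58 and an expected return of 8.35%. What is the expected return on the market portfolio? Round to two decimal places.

Both satisfy E(R) = R_f + β·MRP, so the slope of the SML is
MRP = (8.35% − 3.54%) / (1.58 − 0.45) = 4.81% / 1.13 = 4.2566%
R_f = E(R_Holloway) − β_Holloway·MRP = 3.54% − 0.45 × 4.2566% = 1.6245%
E(R_m) = R_f + MRP = 1.6245% + 4.2566% = 5.88%

5.88%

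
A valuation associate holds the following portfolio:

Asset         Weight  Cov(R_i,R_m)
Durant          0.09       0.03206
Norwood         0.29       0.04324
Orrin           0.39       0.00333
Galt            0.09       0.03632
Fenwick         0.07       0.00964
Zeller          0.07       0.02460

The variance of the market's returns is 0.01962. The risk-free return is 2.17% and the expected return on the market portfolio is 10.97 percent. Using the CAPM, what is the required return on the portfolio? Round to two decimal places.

β_Durant = 0.03206 / 0.01962 = 1.6340
β_Norwood = 0.04324 / 0.01962 = 2.2039
β_Orrin = 0.00333 / 0.01962 = 0.1697
β_Galt = 0.03632 / 0.01962 = 1.8512
β_Fenwick = 0.00964 / 0.01962 = 0.4913
β_Zeller = 0.02460 / 0.01962 = 1.2538
β_P = Σ w_i β_i = 0.09×1.6340 + 0.29×2.2039 + 0.39×0.1697 + 0.09×1.8512 + 0.07×0.4913 + 0.07×1.2538 = 1.1411
MRP = 10.97% − 2.17% = 8.80%
E(R_P) = R_f + β_P × MRP = 2.17% + 1.1411 × 8.80% = 12.21%

12.21%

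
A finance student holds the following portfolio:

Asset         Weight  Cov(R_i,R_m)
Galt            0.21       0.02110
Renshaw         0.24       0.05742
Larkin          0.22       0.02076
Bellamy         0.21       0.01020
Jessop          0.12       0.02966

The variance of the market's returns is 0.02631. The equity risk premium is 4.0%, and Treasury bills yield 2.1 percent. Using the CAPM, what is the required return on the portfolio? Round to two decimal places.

β_Galt = 0.02110 / 0.02631 = 0.8020
β_Renshaw = 0.05742 / 0.02631 = 2.1824
β_Larkin = 0.02076 / 0.02631 = 0.7891
β_Bellamy = 0.01020 / 0.02631 = 0.3877
β_Jessop = 0.02966 / 0.02631 = 1.1273
β_P = Σ w_i β_i = 0.21×0.8020 + 0.24×2.1824 + 0.22×0.7891 + 0.21×0.3877 + 0.12×1.1273 = 1.0825
E(R_P) = R_f + β_P × MRP = 2.1% + 1.0825 × 4.0% = 6.43%

6.43%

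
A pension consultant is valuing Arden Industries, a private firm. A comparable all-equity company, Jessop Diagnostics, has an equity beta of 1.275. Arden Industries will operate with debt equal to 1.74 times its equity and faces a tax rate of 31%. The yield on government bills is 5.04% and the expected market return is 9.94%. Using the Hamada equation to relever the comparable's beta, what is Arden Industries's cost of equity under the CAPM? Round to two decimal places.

18.79%

β_L = β_U × [1 + (1 − t)(D/E)] = 1.275 × [1 + (1 − 0.31) × 1.74]
    = 1.275 × [1 + 0.69 × 1.74] = 1.275 × 2.2006 = 2.8058
MRP = 9.94% − 5.04% = 4.90%
E(R) = R_f + β_L × MRP = 5.04% + 2.8058 × 4.90% = 18.79%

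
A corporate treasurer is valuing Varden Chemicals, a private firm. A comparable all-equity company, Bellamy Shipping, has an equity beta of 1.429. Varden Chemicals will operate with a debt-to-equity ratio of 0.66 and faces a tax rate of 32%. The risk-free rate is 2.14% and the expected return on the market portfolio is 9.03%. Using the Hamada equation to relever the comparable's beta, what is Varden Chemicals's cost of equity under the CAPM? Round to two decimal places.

β_L = β_U × [1 + (1 − t)(D/E)] = 1.429 × [1 + (1 − 0.32) × 0.66]
    = 1.429 × [1 + 0.68 × 0.66] = 1.429 × 1.4488 = 2.0703
MRP = 9.03% − 2.14% = 6.89%
E(R) = R_f + β_L × MRP = 2.14% + 2.0703 × 6.89% = 16.40%

16.40%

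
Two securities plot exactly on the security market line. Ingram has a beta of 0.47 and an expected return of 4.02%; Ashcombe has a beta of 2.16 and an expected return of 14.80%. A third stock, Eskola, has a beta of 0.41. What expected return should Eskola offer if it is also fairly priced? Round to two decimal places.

3.64%

MRP (SML slope) = (14.80% − 4.02%) / (2.16 − 0.47) = 10.78% / 1.69 = 6.3787%
R_f (intercept) = 4.02% − 0.47 × 6.3787% = 1.0220%
E(R_Eskola) = R_f + β × MRP = 1.0220% + 0.41 × 6.3787% = 3.64%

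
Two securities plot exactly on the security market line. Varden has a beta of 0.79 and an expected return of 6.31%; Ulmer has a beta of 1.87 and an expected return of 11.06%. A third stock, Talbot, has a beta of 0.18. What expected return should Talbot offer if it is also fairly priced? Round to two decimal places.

3.63%

MRP (SML slope) = (11.06% − 6.31%) / (1.87 − 0.79) = 4.75% / 1.08 = 4.3981%
R_f (intercept) = 6.31% − 0.79 × 4.3981% = 2.8355%
E(R_Talbot) = R_f + β × MRP = 2.8355% + 0.18 × 4.3981% = 3.63%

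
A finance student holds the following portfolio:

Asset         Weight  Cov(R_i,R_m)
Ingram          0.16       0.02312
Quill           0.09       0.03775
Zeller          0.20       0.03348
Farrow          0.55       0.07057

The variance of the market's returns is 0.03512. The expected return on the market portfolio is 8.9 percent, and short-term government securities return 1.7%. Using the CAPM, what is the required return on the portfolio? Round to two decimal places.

12.48%

β_Ingram = 0.02312 / 0.03512 = 0.6583
β_Quill = 0.03775 / 0.03512 = 1.0749
β_Zeller = 0.03348 / 0.03512 = 0.9533
β_Farrow = 0.07057 / 0.03512 = 2.0094
β_P = Σ w_i β_i = 0.16×0.6583 + 0.09×1.0749 + 0.20×0.9533 + 0.55×2.0094 = 1.4979
MRP = 8.9% − 1.7% = 7.20%
E(R_P) = R_f + β_P × MRP = 1.7% + 1.4979 × 7.2% = 12.48%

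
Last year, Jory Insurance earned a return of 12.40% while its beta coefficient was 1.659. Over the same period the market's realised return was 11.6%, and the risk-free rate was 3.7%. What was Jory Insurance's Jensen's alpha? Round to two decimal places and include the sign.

-4.41%

Market excess return = 11.6% − 3.7% = 7.90%
CAPM benchmark = R_f + β(R_m − R_f) = 3.7% + 1.659 × 7.9% = 16.8061%
α = actual − benchmark = 12.40% − 16.8061% = -4.41%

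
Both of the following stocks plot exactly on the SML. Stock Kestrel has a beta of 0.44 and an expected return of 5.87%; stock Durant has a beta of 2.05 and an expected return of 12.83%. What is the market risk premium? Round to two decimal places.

Both satisfy E(R) = R_f + β·MRP, so the slope of the SML is
MRP = (12.83% − 5.87%) / (2.05 − 0.44) = 6.96% / 1.61 = 4.3230%

4.32%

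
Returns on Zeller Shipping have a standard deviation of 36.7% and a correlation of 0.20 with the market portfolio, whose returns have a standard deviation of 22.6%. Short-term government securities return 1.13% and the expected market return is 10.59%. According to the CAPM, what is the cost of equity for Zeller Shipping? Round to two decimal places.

4.20%

β = ρ × σ_i / σ_m = 0.20 × 36.7% / 22.6% = 0.3248
MRP = 10.59% − 1.13% = 9.46%
E(R) = 1.13% + 0.3248 × 9.46% = 4.20%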